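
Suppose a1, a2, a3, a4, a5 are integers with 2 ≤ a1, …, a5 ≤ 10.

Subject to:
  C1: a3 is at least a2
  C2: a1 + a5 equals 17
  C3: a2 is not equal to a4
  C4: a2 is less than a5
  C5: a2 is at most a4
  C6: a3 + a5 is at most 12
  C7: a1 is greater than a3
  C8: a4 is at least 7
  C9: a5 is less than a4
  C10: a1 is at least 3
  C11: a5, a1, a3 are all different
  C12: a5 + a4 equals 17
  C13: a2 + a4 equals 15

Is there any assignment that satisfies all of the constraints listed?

Satisfiable

Try a1 = 10, a2 = 5, a3 = 5, a4 = 10, a5 = 7.
Check constraint 2: a1 + a5 = 17; constraint 6: a3 + a5 = 12; constraint 12: a5 + a4 = 17. The remaining constraints are straightforward to verify.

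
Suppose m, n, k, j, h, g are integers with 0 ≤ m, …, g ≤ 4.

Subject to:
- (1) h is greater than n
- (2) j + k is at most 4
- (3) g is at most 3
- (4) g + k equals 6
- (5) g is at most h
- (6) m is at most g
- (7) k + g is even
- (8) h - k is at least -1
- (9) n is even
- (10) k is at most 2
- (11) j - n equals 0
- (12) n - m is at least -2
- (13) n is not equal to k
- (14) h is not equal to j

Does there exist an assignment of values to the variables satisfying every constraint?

Unsatisfiable

From constraint 3: g ≤ 3. From constraint 10: k ≤ 2. Hence g + k ≤ 5. But constraint 4 requires g + k = 6, and 6 > 5. Contradiction.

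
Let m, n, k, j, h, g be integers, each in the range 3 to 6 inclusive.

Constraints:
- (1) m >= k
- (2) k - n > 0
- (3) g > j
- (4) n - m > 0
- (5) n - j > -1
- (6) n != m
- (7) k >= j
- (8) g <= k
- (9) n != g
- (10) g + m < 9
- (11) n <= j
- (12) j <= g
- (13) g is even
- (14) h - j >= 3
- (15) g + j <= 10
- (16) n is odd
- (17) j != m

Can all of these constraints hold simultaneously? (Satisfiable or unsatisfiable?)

Constraints 1, 3, 4, 8, and 11 give m < n, n ≤ j, j < g, g ≤ k, k ≤ m. Chaining: m < n ≤ j < g ≤ k ≤ m, which forces m < m — impossible.

Unsatisfiable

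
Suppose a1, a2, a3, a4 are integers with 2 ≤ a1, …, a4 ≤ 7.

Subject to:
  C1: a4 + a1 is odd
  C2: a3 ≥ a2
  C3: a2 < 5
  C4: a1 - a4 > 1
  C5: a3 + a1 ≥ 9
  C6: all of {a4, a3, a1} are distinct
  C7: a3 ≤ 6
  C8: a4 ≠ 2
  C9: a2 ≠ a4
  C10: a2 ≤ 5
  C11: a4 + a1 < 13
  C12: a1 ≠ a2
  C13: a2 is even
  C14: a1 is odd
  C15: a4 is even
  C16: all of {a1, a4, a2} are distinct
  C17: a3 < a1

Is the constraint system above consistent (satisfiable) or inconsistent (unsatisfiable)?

Satisfiable

Try a1 = 7, a2 = 2, a3 = 2, a4 = 4.
Check constraint 4: a1 - a4 = 3; constraint 5: a3 + a1 = 9; constraint 11: a4 + a1 = 11. The remaining constraints are straightforward to verify.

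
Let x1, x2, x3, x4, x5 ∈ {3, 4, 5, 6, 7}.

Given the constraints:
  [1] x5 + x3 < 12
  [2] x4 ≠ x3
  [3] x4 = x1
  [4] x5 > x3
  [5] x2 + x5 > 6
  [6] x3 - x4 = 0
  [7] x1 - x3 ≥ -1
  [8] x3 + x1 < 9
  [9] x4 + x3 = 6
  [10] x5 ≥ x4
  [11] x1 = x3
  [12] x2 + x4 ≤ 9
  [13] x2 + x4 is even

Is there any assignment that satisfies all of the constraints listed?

Unsatisfiable

From constraints 3 and 11, x4 = x1 = x3, so x4 = x3. But constraint 2 says x4 ≠ x3. Contradiction.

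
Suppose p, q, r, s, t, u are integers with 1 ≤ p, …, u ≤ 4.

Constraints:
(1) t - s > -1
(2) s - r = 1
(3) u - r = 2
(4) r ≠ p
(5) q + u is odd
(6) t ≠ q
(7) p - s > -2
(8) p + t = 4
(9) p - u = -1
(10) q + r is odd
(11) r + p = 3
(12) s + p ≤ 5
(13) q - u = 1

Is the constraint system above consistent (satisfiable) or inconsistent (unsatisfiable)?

The assignment p = 2, q = 4, r = 1, s = 2, t = 2, u = 3 works:
  constraint 1 holds since t - s = 0.
  constraint 2 holds since s - r = 1.
  constraint 3 holds since u - r = 2.
The rest check out directly.

Satisfiable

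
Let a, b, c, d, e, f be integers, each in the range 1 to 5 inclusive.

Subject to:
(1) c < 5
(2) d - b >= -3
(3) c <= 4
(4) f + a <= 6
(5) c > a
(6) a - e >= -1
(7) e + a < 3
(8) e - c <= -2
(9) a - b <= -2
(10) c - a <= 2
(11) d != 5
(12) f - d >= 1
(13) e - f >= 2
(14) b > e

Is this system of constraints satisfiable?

Unsatisfiable

Constraints 2, 8, 9, 10, 12, and 13 give e − f ≥ 2, f − d ≥ 1, d − b ≥ -3, b − a ≥ 2, a − c ≥ -2, c − e ≥ 2.
Adding all 6 inequalities: the left sides telescope to 0, and the right sides sum to 2 + 1 + (-3) + 2 + (-2) + 2 = 2. So 0 ≥ 2, which is false.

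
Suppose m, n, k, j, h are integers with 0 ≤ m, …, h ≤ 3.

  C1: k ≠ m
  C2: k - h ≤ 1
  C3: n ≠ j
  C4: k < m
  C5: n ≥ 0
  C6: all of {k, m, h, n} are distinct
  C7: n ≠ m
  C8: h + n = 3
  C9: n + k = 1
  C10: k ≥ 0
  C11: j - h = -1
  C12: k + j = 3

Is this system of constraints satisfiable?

Satisfiable

Setting (m, n, k, j, h) = (2, 0, 1, 2, 3) satisfies everything: constraint 2: k - h = -2; constraint 8: h + n = 3, and the others follow.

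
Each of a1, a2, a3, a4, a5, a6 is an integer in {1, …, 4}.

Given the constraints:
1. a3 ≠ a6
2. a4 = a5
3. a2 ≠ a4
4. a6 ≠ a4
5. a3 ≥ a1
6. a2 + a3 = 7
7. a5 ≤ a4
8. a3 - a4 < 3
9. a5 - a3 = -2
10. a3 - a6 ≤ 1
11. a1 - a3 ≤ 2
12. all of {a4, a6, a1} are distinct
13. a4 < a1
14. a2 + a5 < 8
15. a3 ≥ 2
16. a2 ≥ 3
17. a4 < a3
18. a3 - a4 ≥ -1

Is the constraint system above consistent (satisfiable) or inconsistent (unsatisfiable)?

Setting (a1, a2, a3, a4, a5, a6) = (2, 4, 3, 1, 1, 4) satisfies everything: constraint 6: a2 + a3 = 7; constraint 8: a3 - a4 = 2; constraint 9: a5 - a3 = -2, and the others follow.

Satisfiable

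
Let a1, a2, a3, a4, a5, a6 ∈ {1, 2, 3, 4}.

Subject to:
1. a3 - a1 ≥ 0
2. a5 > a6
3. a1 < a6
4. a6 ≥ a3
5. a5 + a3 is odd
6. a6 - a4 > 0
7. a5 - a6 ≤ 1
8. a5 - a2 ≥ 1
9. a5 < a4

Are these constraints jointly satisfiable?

Unsatisfiable

Constraints 2, 6, and 9 give a6 < a5, a5 < a4, a4 < a6. Chaining: a6 < a5 < a4 < a6, which forces a6 < a6 — impossible.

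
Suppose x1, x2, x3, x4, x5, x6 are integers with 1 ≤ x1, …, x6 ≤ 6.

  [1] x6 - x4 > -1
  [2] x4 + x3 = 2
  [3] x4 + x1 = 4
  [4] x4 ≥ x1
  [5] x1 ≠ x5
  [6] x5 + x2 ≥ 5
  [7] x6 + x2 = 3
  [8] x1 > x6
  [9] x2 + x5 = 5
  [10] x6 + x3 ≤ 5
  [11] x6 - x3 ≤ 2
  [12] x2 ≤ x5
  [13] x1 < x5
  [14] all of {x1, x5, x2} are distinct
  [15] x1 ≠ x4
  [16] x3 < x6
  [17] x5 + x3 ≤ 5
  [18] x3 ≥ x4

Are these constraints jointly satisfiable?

Constraints 4, 8, 16, and 18 give x6 < x1, x1 ≤ x4, x4 ≤ x3, x3 < x6. Chaining: x6 < x1 ≤ x4 ≤ x3 < x6, which forces x6 < x6 — impossible.

Unsatisfiable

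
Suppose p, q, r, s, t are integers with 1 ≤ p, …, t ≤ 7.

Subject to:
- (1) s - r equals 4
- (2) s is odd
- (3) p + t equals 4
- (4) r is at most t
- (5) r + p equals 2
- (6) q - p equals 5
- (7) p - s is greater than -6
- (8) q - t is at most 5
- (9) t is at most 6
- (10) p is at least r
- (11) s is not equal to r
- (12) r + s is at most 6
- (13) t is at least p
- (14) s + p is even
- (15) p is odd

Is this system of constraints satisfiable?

Satisfiable

Take p = 1, q = 6, r = 1, s = 5, t = 3. Then constraint 1: s - r = 4; constraint 3: p + t = 4; constraint 5: r + p = 2, and every other listed constraint is also met.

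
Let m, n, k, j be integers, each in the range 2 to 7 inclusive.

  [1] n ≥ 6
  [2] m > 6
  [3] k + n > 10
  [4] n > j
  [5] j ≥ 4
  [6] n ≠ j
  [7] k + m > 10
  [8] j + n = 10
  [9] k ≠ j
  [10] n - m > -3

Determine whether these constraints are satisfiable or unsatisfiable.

Setting (m, n, k, j) = (7, 6, 6, 4) satisfies everything: constraint 3: k + n = 12; constraint 7: k + m = 13, and the others follow.

Satisfiable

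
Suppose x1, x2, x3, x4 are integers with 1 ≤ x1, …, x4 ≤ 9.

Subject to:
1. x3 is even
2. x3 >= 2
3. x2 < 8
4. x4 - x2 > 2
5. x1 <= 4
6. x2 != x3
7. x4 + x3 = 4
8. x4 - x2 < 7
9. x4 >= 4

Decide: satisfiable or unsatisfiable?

Unsatisfiable

From constraint 9: x4 ≥ 4. From constraint 2: x3 ≥ 2. Hence x4 + x3 ≥ 6. But constraint 7 requires x4 + x3 = 4, and 4 < 6. Contradiction.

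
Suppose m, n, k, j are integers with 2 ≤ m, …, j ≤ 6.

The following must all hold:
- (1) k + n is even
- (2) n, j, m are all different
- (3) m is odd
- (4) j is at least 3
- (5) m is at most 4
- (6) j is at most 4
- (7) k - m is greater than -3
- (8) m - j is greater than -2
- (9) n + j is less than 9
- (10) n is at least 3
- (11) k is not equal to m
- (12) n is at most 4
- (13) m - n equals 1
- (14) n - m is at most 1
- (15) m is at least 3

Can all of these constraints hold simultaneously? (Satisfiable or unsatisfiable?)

Unsatisfiable

Constraints 4, 5, 6, 10, 12, and 15 confine each of n, j, m to the 2 values {3, 4}.
Constraint 2 requires all 3 of them to be distinct, but only 2 values are available — impossible by the pigeonhole principle.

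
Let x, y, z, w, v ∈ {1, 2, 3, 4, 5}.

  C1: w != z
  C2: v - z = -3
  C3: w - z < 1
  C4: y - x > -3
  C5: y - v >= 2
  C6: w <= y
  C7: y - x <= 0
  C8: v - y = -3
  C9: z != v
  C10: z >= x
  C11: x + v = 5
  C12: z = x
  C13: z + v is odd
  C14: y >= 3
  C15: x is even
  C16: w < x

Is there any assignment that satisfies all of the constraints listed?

Satisfiable

The assignment x = 4, y = 4, z = 4, w = 3, v = 1 works:
  constraint 2 holds since v - z = -3.
  constraint 3 holds since w - z = -1.
  constraint 4 holds since y - x = 0.
The rest check out directly.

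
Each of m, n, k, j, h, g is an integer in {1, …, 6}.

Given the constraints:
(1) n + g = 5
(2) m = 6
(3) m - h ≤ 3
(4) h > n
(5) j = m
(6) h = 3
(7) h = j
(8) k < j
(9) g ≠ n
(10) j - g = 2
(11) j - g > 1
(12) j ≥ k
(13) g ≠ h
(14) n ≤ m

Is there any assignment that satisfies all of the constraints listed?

Constraint 6 fixes h = 3 and constraint 2 fixes m = 6. Constraints 5 and 7 give h = j = m, so h = m. But 3 ≠ 6 — contradiction.

Unsatisfiable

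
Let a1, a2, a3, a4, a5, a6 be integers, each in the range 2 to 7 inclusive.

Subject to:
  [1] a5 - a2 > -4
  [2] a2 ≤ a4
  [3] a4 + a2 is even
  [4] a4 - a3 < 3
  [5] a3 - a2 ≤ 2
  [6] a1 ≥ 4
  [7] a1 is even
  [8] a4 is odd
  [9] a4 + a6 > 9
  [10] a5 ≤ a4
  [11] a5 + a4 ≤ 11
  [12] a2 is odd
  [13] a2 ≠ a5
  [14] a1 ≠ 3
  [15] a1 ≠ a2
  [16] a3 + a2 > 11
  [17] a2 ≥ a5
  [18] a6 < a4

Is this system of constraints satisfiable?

Take a1 = 6, a2 = 5, a3 = 7, a4 = 7, a5 = 3, a6 = 3. Then constraint 1: a5 - a2 = -2; constraint 4: a4 - a3 = 0, and every other listed constraint is also met.

Satisfiable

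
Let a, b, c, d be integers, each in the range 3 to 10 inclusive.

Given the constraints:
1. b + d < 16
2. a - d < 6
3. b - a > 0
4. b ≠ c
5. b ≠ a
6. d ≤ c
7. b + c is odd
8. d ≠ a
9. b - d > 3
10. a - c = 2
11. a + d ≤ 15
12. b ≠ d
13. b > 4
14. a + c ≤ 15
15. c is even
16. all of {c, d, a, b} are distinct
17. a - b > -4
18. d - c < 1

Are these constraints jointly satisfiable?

Satisfiable

Try a = 8, b = 9, c = 6, d = 4.
Check constraint 1: b + d = 13; constraint 2: a - d = 4. The remaining constraints are straightforward to verify.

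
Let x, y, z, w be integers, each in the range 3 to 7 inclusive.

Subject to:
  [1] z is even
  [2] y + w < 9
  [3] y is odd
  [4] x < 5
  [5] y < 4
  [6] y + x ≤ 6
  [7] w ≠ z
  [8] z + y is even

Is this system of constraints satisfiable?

Unsatisfiable

Constraint 1 makes z even and constraint 3 makes y odd, so z + y must be odd. Constraint 8 says z + y is even — contradiction.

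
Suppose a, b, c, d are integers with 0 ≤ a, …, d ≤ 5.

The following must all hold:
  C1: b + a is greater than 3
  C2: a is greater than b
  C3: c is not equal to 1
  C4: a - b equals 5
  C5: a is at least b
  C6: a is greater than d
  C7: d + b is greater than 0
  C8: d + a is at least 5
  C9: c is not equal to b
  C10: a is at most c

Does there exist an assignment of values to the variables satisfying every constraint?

Satisfiable

Take a = 5, b = 0, c = 5, d = 1. Then constraint 1: b + a = 5; constraint 4: a - b = 5, and every other listed constraint is also met.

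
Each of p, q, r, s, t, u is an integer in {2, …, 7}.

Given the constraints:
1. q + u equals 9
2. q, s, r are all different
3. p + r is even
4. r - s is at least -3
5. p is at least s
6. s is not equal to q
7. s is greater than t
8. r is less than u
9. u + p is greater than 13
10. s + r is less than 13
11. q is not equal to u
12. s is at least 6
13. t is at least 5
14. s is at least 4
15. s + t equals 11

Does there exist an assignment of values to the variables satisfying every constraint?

Take p = 7, q = 2, r = 5, s = 6, t = 5, u = 7. Then constraint 1: q + u = 9; constraint 4: r - s = -1, and every other listed constraint is also met.

Satisfiable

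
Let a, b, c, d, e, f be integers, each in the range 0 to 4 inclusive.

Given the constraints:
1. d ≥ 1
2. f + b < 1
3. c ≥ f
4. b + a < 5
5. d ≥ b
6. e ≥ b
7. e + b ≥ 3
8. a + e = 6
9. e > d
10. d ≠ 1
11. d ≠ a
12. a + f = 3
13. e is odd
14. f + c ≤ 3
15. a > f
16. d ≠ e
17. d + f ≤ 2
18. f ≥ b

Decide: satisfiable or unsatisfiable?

Try a = 3, b = 0, c = 3, d = 2, e = 3, f = 0.
Check constraint 2: f + b = 0; constraint 4: b + a = 3; constraint 7: e + b = 3. The remaining constraints are straightforward to verify.

Satisfiable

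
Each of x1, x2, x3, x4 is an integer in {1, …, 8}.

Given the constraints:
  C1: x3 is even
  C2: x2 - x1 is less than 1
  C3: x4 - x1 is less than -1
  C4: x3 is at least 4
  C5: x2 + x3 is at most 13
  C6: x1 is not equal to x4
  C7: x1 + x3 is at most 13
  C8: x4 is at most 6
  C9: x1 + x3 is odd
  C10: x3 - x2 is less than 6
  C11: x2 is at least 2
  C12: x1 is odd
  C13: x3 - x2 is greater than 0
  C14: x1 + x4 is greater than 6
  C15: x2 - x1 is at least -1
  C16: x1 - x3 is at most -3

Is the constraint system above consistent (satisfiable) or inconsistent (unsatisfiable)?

Setting (x1, x2, x3, x4) = (5, 5, 8, 3) satisfies everything: constraint 2: x2 - x1 = 0; constraint 3: x4 - x1 = -2, and the others follow.

Satisfiable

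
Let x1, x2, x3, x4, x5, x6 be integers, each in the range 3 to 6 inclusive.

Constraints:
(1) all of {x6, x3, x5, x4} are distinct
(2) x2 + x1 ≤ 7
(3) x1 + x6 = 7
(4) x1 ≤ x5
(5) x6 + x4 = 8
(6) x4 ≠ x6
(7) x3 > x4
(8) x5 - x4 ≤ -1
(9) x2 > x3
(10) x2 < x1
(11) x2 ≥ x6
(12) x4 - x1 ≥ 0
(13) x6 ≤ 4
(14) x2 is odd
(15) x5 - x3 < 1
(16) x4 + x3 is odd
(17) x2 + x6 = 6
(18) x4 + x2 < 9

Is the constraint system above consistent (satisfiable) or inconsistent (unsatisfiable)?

Unsatisfiable

Constraints 4, 7, 8, 9, and 10 give x5 < x4, x4 < x3, x3 < x2, x2 < x1, x1 ≤ x5. Chaining: x5 < x4 < x3 < x2 < x1 ≤ x5, which forces x5 < x5 — impossible.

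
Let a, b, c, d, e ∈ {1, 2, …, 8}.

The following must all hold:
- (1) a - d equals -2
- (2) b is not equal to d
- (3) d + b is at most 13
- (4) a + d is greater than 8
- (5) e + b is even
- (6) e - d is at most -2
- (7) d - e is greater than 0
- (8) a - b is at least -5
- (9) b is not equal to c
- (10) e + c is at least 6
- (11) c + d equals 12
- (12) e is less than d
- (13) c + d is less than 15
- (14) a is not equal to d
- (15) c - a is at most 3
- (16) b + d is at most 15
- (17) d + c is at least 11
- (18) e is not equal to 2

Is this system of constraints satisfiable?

Satisfiable

The assignment a = 4, b = 7, c = 6, d = 6, e = 3 works:
  constraint 1 holds since a - d = -2.
  constraint 3 holds since d + b = 13.
  constraint 4 holds since a + d = 10.
The rest check out directly.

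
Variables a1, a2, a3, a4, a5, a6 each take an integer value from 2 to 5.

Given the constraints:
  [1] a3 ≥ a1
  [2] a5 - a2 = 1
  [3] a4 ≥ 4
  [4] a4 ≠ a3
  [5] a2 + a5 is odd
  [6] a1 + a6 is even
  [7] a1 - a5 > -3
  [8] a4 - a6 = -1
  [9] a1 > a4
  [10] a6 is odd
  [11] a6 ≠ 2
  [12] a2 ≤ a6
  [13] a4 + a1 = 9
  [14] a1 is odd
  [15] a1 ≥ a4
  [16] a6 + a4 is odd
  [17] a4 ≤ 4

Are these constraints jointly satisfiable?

Satisfiable

Setting (a1, a2, a3, a4, a5, a6) = (5, 4, 5, 4, 5, 5) satisfies everything: constraint 2: a5 - a2 = 1; constraint 7: a1 - a5 = 0; constraint 8: a4 - a6 = -1, and the others follow.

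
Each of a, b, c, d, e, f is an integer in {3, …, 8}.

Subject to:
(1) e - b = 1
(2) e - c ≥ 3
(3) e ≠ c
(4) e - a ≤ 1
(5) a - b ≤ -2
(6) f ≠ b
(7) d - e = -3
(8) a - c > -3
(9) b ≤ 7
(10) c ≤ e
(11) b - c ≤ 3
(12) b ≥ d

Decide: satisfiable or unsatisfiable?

Constraints 2, 4, 5, and 11 give b − a ≥ 2, a − e ≥ -1, e − c ≥ 3, c − b ≥ -3.
Adding all 4 inequalities: the left sides telescope to 0, and the right sides sum to 2 + (-1) + 3 + (-3) = 1. So 0 ≥ 1, which is false.

Unsatisfiable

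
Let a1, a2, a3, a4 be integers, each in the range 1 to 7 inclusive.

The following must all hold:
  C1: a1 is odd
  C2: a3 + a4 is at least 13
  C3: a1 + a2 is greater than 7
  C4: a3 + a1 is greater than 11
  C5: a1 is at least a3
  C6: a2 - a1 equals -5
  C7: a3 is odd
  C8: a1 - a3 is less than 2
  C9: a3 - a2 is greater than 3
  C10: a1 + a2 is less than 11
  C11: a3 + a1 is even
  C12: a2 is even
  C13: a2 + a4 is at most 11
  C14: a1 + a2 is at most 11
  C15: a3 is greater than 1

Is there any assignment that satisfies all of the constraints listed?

Satisfiable

One satisfying assignment is a1 = 7, a2 = 2, a3 = 7, a4 = 7.
For the less obvious constraints — constraint 2: a3 + a4 = 14; constraint 3: a1 + a2 = 9; constraint 4: a3 + a1 = 14 — and the others hold by inspection.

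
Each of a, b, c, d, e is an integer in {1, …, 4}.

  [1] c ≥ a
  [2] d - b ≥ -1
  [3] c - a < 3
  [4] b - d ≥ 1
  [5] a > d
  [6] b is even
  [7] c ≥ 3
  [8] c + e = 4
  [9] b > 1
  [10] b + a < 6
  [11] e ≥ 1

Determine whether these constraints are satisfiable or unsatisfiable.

Satisfiable

One satisfying assignment is a = 3, b = 2, c = 3, d = 1, e = 1.
For the less obvious constraints — constraint 2: d - b = -1; constraint 3: c - a = 0; constraint 4: b - d = 1 — and the others hold by inspection.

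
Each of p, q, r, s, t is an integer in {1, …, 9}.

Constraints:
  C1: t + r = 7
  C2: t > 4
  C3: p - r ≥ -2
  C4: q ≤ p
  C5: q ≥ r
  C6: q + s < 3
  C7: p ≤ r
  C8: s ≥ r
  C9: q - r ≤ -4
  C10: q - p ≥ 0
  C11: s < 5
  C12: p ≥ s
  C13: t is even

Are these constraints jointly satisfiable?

Constraints 3, 9, and 10 give q − p ≥ 0, p − r ≥ -2, r − q ≥ 4.
Adding all 3 inequalities: the left sides telescope to 0, and the right sides sum to 0 + (-2) + 4 = 2. So 0 ≥ 2, which is false.

Unsatisfiable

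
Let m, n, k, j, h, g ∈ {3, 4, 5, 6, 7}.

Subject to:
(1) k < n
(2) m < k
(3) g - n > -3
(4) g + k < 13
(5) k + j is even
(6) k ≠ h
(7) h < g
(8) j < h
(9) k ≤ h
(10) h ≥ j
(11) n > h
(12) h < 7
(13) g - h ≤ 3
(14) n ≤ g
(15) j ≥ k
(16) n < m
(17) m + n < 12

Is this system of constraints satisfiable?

Unsatisfiable

Constraints 2, 8, 11, 15, and 16 give k ≤ j, j < h, h < n, n < m, m < k. Chaining: k ≤ j < h < n < m < k, which forces k < k — impossible.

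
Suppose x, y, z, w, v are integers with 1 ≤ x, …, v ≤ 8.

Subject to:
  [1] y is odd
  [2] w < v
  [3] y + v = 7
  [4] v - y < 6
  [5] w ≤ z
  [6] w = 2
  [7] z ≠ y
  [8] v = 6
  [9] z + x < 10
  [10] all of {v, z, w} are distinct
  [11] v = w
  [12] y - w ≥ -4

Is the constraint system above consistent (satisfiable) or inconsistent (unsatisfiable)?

Constraint 8 fixes v = 6 and constraint 6 fixes w = 2, but constraint 11 requires v = w. Since 6 ≠ 2, contradiction.

Unsatisfiable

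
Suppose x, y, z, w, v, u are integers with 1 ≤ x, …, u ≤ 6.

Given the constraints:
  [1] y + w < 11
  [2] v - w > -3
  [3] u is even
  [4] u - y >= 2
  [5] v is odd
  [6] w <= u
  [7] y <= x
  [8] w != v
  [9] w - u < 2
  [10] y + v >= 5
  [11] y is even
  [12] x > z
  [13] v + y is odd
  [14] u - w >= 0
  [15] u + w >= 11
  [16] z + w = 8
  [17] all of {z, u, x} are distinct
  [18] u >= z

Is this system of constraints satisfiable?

Satisfiable

The assignment x = 4, y = 4, z = 3, w = 5, v = 3, u = 6 works:
  constraint 1 holds since y + w = 9.
  constraint 2 holds since v - w = -2.
The rest check out directly.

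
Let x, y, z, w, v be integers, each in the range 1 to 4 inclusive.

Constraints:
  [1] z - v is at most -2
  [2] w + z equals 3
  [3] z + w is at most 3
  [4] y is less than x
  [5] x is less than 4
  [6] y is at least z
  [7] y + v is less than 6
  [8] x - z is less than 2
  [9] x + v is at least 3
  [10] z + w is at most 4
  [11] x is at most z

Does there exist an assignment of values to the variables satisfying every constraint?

Constraints 4, 6, and 11 give z ≤ y, y < x, x ≤ z. Chaining: z ≤ y < x ≤ z, which forces z < z — impossible.

Unsatisfiable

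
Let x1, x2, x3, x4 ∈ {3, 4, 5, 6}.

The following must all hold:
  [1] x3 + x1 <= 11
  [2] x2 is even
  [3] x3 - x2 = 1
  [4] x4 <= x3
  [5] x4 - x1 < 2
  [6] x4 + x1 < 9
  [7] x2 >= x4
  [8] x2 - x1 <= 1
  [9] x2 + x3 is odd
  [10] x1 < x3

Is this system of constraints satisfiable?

The assignment x1 = 3, x2 = 4, x3 = 5, x4 = 4 works:
  constraint 1 holds since x3 + x1 = 8.
  constraint 3 holds since x3 - x2 = 1.
The rest check out directly.

Satisfiable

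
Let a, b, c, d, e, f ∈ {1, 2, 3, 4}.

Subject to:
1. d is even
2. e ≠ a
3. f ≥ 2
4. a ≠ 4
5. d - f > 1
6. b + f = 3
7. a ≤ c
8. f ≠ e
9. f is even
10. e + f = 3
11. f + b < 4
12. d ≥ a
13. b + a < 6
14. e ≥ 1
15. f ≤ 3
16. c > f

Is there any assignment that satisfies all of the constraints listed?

Satisfiable

Setting (a, b, c, d, e, f) = (3, 1, 3, 4, 1, 2) satisfies everything: constraint 5: d - f = 2; constraint 6: b + f = 3; constraint 10: e + f = 3, and the others follow.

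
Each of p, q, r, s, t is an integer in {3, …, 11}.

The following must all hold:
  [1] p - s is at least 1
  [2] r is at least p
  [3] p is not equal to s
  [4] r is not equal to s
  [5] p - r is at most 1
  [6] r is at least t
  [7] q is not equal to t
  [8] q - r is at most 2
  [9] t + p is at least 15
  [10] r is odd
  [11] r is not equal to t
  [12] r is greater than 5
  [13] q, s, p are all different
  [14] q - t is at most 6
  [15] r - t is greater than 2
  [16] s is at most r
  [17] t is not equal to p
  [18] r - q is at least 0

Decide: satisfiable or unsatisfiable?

Try p = 11, q = 10, r = 11, s = 8, t = 6.
Check constraint 1: p - s = 3; constraint 5: p - r = 0. The remaining constraints are straightforward to verify.

Satisfiable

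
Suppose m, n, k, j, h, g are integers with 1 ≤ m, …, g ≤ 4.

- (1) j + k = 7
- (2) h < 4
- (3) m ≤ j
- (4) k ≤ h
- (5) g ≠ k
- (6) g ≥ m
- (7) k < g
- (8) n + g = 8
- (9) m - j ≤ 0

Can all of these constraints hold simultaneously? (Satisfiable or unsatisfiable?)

The assignment m = 3, n = 4, k = 3, j = 4, h = 3, g = 4 works:
  constraint 1 holds since j + k = 7.
  constraint 8 holds since n + g = 8.
The rest check out directly.

Satisfiable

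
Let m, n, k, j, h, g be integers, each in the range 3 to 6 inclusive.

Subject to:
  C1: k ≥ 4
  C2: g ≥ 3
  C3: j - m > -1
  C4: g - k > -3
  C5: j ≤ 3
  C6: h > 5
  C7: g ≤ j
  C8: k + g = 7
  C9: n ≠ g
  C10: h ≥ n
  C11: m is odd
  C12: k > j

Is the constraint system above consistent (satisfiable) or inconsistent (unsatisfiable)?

Setting (m, n, k, j, h, g) = (3, 6, 4, 3, 6, 3) satisfies everything: constraint 3: j - m = 0; constraint 4: g - k = -1; constraint 8: k + g = 7, and the others follow.

Satisfiable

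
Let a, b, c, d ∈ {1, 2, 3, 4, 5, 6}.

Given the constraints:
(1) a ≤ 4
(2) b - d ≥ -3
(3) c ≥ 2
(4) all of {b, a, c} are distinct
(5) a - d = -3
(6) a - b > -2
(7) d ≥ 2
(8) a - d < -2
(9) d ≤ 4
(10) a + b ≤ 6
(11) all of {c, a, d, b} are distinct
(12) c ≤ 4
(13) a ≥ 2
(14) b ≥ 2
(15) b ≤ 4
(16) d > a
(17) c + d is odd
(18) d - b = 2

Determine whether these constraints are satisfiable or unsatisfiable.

Unsatisfiable

Constraints 1, 3, 7, 9, 12, 13, 14, and 15 confine each of c, a, d, b to the 3 values {2, …, 4}.
Constraint 11 requires all 4 of them to be distinct, but only 3 values are available — impossible by the pigeonhole principle.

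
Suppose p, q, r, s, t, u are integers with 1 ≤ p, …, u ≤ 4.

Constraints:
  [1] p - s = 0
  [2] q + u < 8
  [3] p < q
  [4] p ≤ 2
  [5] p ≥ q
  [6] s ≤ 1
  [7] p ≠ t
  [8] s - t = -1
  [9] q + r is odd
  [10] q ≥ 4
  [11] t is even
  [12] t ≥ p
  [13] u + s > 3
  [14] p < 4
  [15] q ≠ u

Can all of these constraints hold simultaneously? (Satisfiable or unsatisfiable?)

Unsatisfiable

From constraint 10: q ≥ 4. From constraints 4 and 5: q ≤ p and p ≤ 2, so q ≤ 2. But 2 < 4, so no value of q works.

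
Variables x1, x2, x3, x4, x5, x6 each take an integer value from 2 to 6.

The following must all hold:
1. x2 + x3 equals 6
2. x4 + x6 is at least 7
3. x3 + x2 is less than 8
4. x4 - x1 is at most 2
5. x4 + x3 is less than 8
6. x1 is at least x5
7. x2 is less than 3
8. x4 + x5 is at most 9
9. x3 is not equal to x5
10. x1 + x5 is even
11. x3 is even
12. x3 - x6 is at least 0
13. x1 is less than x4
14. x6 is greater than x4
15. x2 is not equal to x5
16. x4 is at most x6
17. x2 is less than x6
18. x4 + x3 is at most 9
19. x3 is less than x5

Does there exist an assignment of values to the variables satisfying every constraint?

Constraints 6, 12, 13, 16, and 19 give x5 ≤ x1, x1 < x4, x4 ≤ x6, x6 ≤ x3, x3 < x5. Chaining: x5 ≤ x1 < x4 ≤ x6 ≤ x3 < x5, which forces x5 < x5 — impossible.

Unsatisfiable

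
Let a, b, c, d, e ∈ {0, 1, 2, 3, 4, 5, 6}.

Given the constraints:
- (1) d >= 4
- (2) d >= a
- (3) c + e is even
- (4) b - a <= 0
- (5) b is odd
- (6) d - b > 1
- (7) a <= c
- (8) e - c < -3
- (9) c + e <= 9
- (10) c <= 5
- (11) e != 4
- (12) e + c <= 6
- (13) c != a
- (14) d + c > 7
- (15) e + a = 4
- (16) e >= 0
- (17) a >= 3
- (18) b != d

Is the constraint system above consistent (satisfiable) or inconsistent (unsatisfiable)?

Satisfiable

One satisfying assignment is a = 3, b = 1, c = 5, d = 4, e = 1.
For the less obvious constraints — constraint 4: b - a = -2; constraint 6: d - b = 3 — and the others hold by inspection.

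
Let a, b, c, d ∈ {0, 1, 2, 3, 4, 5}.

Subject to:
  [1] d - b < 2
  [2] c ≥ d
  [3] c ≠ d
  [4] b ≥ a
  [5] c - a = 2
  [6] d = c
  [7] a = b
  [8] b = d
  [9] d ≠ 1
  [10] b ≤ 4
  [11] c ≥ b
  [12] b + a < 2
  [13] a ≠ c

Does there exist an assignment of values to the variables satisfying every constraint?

From constraints 6, 7, and 8, a = b = d = c, so a = c. But constraint 13 says a ≠ c. Contradiction.

Unsatisfiable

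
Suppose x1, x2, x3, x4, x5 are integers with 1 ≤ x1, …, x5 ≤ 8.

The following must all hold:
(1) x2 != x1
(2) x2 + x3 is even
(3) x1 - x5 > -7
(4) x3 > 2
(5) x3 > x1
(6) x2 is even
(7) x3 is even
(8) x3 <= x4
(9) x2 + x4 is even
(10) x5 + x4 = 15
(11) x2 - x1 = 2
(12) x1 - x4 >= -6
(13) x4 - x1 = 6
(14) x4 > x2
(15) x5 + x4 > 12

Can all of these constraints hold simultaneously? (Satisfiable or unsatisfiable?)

The assignment x1 = 2, x2 = 4, x3 = 6, x4 = 8, x5 = 7 works:
  constraint 3 holds since x1 - x5 = -5.
  constraint 10 holds since x5 + x4 = 15.
The rest check out directly.

Satisfiable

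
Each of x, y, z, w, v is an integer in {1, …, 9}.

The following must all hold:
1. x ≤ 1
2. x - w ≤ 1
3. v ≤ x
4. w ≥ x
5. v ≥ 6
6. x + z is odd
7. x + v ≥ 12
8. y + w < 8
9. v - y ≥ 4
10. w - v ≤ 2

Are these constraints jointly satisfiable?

From constraint 5: v ≥ 6. From constraints 1 and 3: v ≤ x and x ≤ 1, so v ≤ 1. But 1 < 6, so no value of v works.

Unsatisfiable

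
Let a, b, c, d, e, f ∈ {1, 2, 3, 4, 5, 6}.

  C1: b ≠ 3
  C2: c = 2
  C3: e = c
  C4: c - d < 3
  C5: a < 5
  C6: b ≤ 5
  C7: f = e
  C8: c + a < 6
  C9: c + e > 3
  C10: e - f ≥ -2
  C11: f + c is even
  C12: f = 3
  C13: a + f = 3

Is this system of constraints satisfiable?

Constraint 12 fixes f = 3 and constraint 2 fixes c = 2. Constraints 3 and 7 give f = e = c, so f = c. But 3 ≠ 2 — contradiction.

Unsatisfiable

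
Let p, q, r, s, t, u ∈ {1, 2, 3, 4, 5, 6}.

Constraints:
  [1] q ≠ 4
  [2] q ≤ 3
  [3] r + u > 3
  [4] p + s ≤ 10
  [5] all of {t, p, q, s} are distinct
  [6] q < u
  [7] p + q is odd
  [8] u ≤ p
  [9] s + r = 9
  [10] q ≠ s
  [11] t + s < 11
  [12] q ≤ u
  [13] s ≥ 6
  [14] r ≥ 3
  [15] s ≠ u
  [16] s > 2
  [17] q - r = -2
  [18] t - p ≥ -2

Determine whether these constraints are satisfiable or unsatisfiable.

Satisfiable

Try p = 2, q = 1, r = 3, s = 6, t = 3, u = 2.
Check constraint 3: r + u = 5; constraint 4: p + s = 8. The remaining constraints are straightforward to verify.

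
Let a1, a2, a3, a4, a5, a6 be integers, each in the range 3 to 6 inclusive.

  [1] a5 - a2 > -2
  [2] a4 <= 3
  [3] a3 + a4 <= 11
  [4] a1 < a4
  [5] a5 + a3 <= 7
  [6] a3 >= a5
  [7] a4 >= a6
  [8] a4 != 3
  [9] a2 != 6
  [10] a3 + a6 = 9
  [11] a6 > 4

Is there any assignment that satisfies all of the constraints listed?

Unsatisfiable

From constraint 11: a6 ≥ 5. From constraints 2 and 7: a6 ≤ a4 and a4 ≤ 3, so a6 ≤ 3. But 3 < 5, so no value of a6 works.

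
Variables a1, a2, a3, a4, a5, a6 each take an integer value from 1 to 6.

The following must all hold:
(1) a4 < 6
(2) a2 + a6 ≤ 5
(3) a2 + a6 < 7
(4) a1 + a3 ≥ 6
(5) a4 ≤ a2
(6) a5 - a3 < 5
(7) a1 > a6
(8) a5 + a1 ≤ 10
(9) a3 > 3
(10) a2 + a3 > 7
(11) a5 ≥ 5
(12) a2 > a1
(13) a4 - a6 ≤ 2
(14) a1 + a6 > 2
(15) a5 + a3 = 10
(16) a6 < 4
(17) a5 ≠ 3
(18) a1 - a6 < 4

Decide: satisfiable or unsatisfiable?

Take a1 = 3, a2 = 4, a3 = 4, a4 = 2, a5 = 6, a6 = 1. Then constraint 2: a2 + a6 = 5; constraint 3: a2 + a6 = 5, and every other listed constraint is also met.

Satisfiable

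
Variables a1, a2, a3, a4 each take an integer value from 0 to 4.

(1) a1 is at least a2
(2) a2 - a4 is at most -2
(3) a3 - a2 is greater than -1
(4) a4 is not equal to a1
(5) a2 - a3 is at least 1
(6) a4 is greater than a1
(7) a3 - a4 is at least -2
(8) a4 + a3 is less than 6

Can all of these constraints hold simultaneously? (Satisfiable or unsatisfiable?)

Constraints 2, 5, and 7 give a3 − a4 ≥ -2, a4 − a2 ≥ 2, a2 − a3 ≥ 1.
Adding all 3 inequalities: the left sides telescope to 0, and the right sides sum to (-2) + 2 + 1 = 1. So 0 ≥ 1, which is false.

Unsatisfiable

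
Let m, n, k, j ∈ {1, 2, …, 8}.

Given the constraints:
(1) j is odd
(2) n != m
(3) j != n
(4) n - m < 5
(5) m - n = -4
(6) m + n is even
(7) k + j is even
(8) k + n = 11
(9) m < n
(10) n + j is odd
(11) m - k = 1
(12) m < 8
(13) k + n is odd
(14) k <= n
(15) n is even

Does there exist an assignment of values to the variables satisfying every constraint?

Satisfiable

Take m = 4, n = 8, k = 3, j = 3. Then constraint 4: n - m = 4; constraint 5: m - n = -4; constraint 8: k + n = 11, and every other listed constraint is also met.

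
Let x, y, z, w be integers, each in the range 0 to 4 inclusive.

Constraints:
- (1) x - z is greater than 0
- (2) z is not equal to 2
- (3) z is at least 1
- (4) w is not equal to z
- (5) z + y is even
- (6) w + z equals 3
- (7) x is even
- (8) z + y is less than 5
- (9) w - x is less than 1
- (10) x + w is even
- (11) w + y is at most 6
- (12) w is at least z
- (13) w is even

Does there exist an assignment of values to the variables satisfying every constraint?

The assignment x = 2, y = 3, z = 1, w = 2 works:
  constraint 1 holds since x - z = 1.
  constraint 6 holds since w + z = 3.
The rest check out directly.

Satisfiable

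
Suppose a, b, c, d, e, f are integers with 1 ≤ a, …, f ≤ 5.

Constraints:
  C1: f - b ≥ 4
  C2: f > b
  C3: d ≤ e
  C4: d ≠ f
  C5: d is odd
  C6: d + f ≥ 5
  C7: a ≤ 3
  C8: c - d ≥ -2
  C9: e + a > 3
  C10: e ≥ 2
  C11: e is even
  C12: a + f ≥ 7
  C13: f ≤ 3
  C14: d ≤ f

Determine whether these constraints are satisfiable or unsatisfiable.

From constraint 7: a ≤ 3. From constraint 13: f ≤ 3. Hence a + f ≤ 6. But constraint 12 requires a + f ≥ 7, and 7 > 6. Contradiction.

Unsatisfiable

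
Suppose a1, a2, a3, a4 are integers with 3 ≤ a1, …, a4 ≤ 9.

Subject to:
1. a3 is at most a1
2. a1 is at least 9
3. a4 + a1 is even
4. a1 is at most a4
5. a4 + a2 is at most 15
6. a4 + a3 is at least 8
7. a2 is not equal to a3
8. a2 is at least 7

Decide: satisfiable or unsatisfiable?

From constraints 2 and 4: a4 ≥ a1 ≥ 9. From constraint 8: a2 ≥ 7. Hence a4 + a2 ≥ 16. But constraint 5 requires a4 + a2 ≤ 15, and 15 < 16. Contradiction.

Unsatisfiable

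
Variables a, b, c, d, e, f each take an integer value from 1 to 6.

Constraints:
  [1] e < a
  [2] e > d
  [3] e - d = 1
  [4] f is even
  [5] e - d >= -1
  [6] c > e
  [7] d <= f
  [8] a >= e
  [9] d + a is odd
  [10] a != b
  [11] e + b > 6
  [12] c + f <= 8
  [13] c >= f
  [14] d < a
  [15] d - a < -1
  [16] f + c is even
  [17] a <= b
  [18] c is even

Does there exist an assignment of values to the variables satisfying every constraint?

Satisfiable

The assignment a = 4, b = 5, c = 4, d = 1, e = 2, f = 2 works:
  constraint 3 holds since e - d = 1.
  constraint 5 holds since e - d = 1.
  constraint 11 holds since e + b = 7.
The rest check out directly.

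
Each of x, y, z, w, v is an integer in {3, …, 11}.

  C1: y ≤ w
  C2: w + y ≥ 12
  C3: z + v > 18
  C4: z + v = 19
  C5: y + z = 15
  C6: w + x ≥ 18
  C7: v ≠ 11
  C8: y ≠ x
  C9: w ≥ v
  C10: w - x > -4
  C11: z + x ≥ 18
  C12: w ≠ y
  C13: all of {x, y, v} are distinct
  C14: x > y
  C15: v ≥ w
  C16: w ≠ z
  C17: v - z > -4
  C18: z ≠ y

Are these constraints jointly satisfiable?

Try x = 10, y = 5, z = 10, w = 9, v = 9.
Check constraint 2: w + y = 14; constraint 3: z + v = 19; constraint 4: z + v = 19. The remaining constraints are straightforward to verify.

Satisfiable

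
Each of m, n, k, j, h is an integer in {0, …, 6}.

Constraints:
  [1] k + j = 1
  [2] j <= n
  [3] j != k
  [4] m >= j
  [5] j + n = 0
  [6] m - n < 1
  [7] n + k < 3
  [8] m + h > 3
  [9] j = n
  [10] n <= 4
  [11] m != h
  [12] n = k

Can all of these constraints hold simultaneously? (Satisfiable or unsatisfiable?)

From constraints 9 and 12, j = n = k, so j = k. But constraint 3 says j ≠ k. Contradiction.

Unsatisfiable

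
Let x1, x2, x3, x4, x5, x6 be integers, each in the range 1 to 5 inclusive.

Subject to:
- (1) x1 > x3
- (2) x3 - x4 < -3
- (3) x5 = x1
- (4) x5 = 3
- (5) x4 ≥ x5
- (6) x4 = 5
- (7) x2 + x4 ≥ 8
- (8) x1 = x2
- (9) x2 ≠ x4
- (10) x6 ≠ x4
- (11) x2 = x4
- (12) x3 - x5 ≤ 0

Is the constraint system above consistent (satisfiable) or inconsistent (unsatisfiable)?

Unsatisfiable

Constraint 4 fixes x5 = 3 and constraint 6 fixes x4 = 5. Constraints 3, 8, and 11 give x5 = x1 = x2 = x4, so x5 = x4. But 3 ≠ 5 — contradiction.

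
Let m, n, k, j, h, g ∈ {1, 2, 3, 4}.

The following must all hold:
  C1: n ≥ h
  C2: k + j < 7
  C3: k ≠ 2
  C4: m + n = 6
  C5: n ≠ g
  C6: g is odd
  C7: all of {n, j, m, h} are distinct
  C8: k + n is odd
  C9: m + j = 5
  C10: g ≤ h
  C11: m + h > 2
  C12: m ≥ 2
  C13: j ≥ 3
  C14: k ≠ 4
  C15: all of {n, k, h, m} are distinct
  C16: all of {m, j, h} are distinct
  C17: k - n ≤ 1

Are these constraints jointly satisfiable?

Satisfiable

Take m = 2, n = 4, k = 3, j = 3, h = 1, g = 1. Then constraint 2: k + j = 6; constraint 4: m + n = 6; constraint 9: m + j = 5, and every other listed constraint is also met.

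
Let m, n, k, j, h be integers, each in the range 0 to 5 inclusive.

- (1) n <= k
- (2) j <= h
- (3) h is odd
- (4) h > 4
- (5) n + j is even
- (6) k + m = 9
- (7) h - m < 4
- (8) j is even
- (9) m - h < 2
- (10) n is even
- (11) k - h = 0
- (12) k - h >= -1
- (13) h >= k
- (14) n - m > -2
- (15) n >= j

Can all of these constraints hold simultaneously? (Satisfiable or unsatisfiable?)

Take m = 4, n = 4, k = 5, j = 4, h = 5. Then constraint 6: k + m = 9; constraint 7: h - m = 1, and every other listed constraint is also met.

Satisfiable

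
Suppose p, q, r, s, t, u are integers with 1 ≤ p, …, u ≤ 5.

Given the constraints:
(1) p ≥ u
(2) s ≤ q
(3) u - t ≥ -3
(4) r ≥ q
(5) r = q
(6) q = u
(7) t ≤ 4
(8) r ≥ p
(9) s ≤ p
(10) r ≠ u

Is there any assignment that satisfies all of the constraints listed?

From constraints 5 and 6, r = q = u, so r = u. But constraint 10 says r ≠ u. Contradiction.

Unsatisfiable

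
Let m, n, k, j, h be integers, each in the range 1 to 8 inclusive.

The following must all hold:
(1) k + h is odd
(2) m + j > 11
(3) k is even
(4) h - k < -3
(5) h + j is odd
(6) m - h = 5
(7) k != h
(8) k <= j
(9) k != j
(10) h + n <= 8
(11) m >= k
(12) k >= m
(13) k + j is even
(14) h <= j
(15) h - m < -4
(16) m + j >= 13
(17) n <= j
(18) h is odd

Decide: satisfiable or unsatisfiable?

Setting (m, n, k, j, h) = (6, 6, 6, 8, 1) satisfies everything: constraint 2: m + j = 14; constraint 4: h - k = -5, and the others follow.

Satisfiable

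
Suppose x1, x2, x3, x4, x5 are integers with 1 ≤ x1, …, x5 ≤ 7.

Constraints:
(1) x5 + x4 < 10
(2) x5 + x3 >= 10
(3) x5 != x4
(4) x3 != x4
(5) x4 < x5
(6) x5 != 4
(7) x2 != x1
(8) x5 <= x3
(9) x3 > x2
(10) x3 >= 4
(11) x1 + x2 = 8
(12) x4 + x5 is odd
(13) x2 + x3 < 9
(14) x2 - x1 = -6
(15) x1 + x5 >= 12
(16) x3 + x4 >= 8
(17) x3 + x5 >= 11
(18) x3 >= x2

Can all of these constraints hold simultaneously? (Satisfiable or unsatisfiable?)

Satisfiable

The assignment x1 = 7, x2 = 1, x3 = 7, x4 = 1, x5 = 6 works:
  constraint 1 holds since x5 + x4 = 7.
  constraint 2 holds since x5 + x3 = 13.
The rest check out directly.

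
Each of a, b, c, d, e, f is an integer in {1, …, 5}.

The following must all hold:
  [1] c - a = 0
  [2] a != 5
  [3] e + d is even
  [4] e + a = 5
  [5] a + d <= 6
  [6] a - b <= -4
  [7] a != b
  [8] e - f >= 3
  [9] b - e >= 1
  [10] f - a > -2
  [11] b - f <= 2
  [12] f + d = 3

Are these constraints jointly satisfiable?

Constraints 8, 9, and 11 give f − b ≥ -2, b − e ≥ 1, e − f ≥ 3.
Adding all 3 inequalities: the left sides telescope to 0, and the right sides sum to (-2) + 1 + 3 = 2. So 0 ≥ 2, which is false.

Unsatisfiable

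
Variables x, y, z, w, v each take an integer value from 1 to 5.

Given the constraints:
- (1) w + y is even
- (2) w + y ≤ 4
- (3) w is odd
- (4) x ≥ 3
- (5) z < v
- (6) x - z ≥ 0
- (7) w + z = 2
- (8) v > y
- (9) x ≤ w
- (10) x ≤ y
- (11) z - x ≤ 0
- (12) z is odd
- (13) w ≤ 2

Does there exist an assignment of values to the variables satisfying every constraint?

From constraint 4: x ≥ 3. From constraints 9 and 13: x ≤ w and w ≤ 2, so x ≤ 2. But 2 < 3, so no value of x works.

Unsatisfiable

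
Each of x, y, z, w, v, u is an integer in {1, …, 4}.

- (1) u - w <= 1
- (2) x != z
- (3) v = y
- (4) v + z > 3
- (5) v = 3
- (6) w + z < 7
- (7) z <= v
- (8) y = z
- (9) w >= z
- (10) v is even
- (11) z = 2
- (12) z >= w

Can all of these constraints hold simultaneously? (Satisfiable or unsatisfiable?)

Constraint 5 fixes v = 3 and constraint 11 fixes z = 2. Constraints 3 and 8 give v = y = z, so v = z. But 3 ≠ 2 — contradiction.

Unsatisfiable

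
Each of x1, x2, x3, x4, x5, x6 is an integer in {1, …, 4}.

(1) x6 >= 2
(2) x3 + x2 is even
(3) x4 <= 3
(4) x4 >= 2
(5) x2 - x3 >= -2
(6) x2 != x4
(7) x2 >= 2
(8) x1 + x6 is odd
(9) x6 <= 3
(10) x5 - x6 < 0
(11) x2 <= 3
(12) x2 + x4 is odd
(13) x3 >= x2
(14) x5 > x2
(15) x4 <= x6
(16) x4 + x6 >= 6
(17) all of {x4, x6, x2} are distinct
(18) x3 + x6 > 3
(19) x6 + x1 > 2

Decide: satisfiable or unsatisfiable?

Unsatisfiable

Constraints 1, 3, 4, 7, 9, and 11 confine each of x4, x6, x2 to the 2 values {2, 3}.
Constraint 17 requires all 3 of them to be distinct, but only 2 values are available — impossible by the pigeonhole principle.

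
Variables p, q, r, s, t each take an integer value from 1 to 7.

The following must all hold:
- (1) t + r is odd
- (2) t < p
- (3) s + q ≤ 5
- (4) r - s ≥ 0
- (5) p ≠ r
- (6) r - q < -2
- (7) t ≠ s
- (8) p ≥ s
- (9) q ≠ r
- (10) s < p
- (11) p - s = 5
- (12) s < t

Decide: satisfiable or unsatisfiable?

Try p = 6, q = 4, r = 1, s = 1, t = 2.
Check constraint 3: s + q = 5; constraint 4: r - s = 0; constraint 6: r - q = -3. The remaining constraints are straightforward to verify.

Satisfiable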